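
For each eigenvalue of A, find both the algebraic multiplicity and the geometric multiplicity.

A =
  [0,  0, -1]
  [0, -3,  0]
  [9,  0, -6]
λ = -3: alg = 3, geom = 2

Step 1 — factor the characteristic polynomial to read off the algebraic multiplicities:
  χ_A(x) = (x + 3)^3

Step 2 — compute geometric multiplicities via the rank-nullity identity g(λ) = n − rank(A − λI):
  rank(A − (-3)·I) = 1, so dim ker(A − (-3)·I) = n − 1 = 2

Summary:
  λ = -3: algebraic multiplicity = 3, geometric multiplicity = 2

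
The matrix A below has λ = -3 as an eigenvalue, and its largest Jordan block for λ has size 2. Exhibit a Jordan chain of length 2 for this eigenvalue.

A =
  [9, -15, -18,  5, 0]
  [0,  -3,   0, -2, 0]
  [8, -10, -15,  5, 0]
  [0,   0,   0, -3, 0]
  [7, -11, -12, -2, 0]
A Jordan chain for λ = -3 of length 2:
v_1 = (9, 0, 6, 0, 3)ᵀ
v_2 = (2, 1, 0, 0, 0)ᵀ

Let N = A − (-3)·I. We want v_2 with N^2 v_2 = 0 but N^1 v_2 ≠ 0; then v_{j-1} := N · v_j for j = 2, …, 2.

Pick v_2 = (2, 1, 0, 0, 0)ᵀ.
Then v_1 = N · v_2 = (9, 0, 6, 0, 3)ᵀ.

Sanity check: (A − (-3)·I) v_1 = (0, 0, 0, 0, 0)ᵀ = 0. ✓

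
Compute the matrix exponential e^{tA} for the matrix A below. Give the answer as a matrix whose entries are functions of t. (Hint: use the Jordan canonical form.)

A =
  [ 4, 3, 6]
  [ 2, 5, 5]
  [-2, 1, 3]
e^{tA} =
  [-3*t^2*exp(4*t) + exp(4*t), 9*t^2*exp(4*t)/2 + 3*t*exp(4*t), 9*t^2*exp(4*t)/2 + 6*t*exp(4*t)]
  [-4*t^2*exp(4*t) + 2*t*exp(4*t), 6*t^2*exp(4*t) + t*exp(4*t) + exp(4*t), 6*t^2*exp(4*t) + 5*t*exp(4*t)]
  [2*t^2*exp(4*t) - 2*t*exp(4*t), -3*t^2*exp(4*t) + t*exp(4*t), -3*t^2*exp(4*t) - t*exp(4*t) + exp(4*t)]

Strategy: write A = P · J · P⁻¹ where J is a Jordan canonical form, so e^{tA} = P · e^{tJ} · P⁻¹, and e^{tJ} can be computed block-by-block.

A has Jordan form
J =
  [4, 1, 0]
  [0, 4, 1]
  [0, 0, 4]
(up to reordering of blocks).

Per-block formulas:
  For a 3×3 Jordan block J_3(4): exp(t · J_3(4)) = e^(4t)·(I + t·N + (t^2/2)·N^2), where N is the 3×3 nilpotent shift.

After assembling e^{tJ} and conjugating by P, we get:

e^{tA} =
  [-3*t^2*exp(4*t) + exp(4*t), 9*t^2*exp(4*t)/2 + 3*t*exp(4*t), 9*t^2*exp(4*t)/2 + 6*t*exp(4*t)]
  [-4*t^2*exp(4*t) + 2*t*exp(4*t), 6*t^2*exp(4*t) + t*exp(4*t) + exp(4*t), 6*t^2*exp(4*t) + 5*t*exp(4*t)]
  [2*t^2*exp(4*t) - 2*t*exp(4*t), -3*t^2*exp(4*t) + t*exp(4*t), -3*t^2*exp(4*t) - t*exp(4*t) + exp(4*t)]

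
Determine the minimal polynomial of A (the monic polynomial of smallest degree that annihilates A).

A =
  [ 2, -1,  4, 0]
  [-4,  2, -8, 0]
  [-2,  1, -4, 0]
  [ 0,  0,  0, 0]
x^2

The characteristic polynomial is χ_A(x) = x^4, so the eigenvalues are known. The minimal polynomial is
  m_A(x) = Π_λ (x − λ)^{k_λ}
where k_λ is the size of the *largest* Jordan block for λ (equivalently, the smallest k with (A − λI)^k v = 0 for every generalised eigenvector v of λ).

  λ = 0: largest Jordan block has size 2, contributing (x − 0)^2

So m_A(x) = x^2 = x^2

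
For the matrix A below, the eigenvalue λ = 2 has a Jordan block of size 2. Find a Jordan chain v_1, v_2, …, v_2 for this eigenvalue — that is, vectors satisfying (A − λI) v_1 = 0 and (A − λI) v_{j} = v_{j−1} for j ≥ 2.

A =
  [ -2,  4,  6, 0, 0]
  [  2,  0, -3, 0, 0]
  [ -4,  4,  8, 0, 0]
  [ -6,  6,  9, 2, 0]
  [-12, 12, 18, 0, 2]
A Jordan chain for λ = 2 of length 2:
v_1 = (-4, 2, -4, -6, -12)ᵀ
v_2 = (1, 0, 0, 0, 0)ᵀ

Let N = A − (2)·I. We want v_2 with N^2 v_2 = 0 but N^1 v_2 ≠ 0; then v_{j-1} := N · v_j for j = 2, …, 2.

Pick v_2 = (1, 0, 0, 0, 0)ᵀ.
Then v_1 = N · v_2 = (-4, 2, -4, -6, -12)ᵀ.

Sanity check: (A − (2)·I) v_1 = (0, 0, 0, 0, 0)ᵀ = 0. ✓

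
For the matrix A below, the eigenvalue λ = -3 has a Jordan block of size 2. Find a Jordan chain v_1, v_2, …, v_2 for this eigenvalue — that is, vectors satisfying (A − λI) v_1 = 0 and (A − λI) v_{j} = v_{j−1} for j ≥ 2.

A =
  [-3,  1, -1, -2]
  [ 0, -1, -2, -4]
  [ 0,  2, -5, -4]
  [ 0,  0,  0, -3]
A Jordan chain for λ = -3 of length 2:
v_1 = (1, 2, 2, 0)ᵀ
v_2 = (0, 1, 0, 0)ᵀ

Let N = A − (-3)·I. We want v_2 with N^2 v_2 = 0 but N^1 v_2 ≠ 0; then v_{j-1} := N · v_j for j = 2, …, 2.

Pick v_2 = (0, 1, 0, 0)ᵀ.
Then v_1 = N · v_2 = (1, 2, 2, 0)ᵀ.

Sanity check: (A − (-3)·I) v_1 = (0, 0, 0, 0)ᵀ = 0. ✓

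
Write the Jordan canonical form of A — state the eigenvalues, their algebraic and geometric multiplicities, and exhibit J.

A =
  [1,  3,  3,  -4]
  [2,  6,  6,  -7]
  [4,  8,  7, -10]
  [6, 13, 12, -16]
J_3(-1) ⊕ J_1(1)

The characteristic polynomial is
  det(x·I − A) = x^4 + 2*x^3 - 2*x - 1 = (x - 1)*(x + 1)^3

Eigenvalues and multiplicities (the geometric multiplicity of λ is n − rank(A − λI), which equals the number of Jordan blocks for λ):
  λ = -1: algebraic multiplicity = 3, geometric multiplicity = 1
  λ = 1: algebraic multiplicity = 1, geometric multiplicity = 1

Determining the block sizes for each eigenvalue:
  λ = -1: one block (gm = 1), so the single block has size am = 3 → block sizes [3]
  λ = 1: one block (gm = 1), so the single block has size am = 1 → block sizes [1]

Assembling the blocks gives a Jordan form
J =
  [-1,  1,  0, 0]
  [ 0, -1,  1, 0]
  [ 0,  0, -1, 0]
  [ 0,  0,  0, 1]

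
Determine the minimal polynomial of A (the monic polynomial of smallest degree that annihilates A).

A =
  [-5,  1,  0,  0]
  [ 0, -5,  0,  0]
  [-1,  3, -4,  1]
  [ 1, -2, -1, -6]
x^2 + 10*x + 25

The characteristic polynomial is χ_A(x) = (x + 5)^4, so the eigenvalues are known. The minimal polynomial is
  m_A(x) = Π_λ (x − λ)^{k_λ}
where k_λ is the size of the *largest* Jordan block for λ (equivalently, the smallest k with (A − λI)^k v = 0 for every generalised eigenvector v of λ).

  λ = -5: largest Jordan block has size 2, contributing (x + 5)^2

So m_A(x) = (x + 5)^2 = x^2 + 10*x + 25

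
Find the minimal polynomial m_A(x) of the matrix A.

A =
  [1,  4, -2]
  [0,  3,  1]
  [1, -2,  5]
x^3 - 9*x^2 + 27*x - 27

The characteristic polynomial is χ_A(x) = (x - 3)^3, so the eigenvalues are known. The minimal polynomial is
  m_A(x) = Π_λ (x − λ)^{k_λ}
where k_λ is the size of the *largest* Jordan block for λ (equivalently, the smallest k with (A − λI)^k v = 0 for every generalised eigenvector v of λ).

  λ = 3: largest Jordan block has size 3, contributing (x − 3)^3

So m_A(x) = (x - 3)^3 = x^3 - 9*x^2 + 27*x - 27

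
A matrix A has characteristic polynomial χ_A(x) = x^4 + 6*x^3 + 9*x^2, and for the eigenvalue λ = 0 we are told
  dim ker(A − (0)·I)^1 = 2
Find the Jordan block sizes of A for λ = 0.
Block sizes for λ = 0: [1, 1]

From the dimensions of kernels of powers, the number of Jordan blocks of size at least j is d_j − d_{j−1} where d_j = dim ker(N^j) (with d_0 = 0). Computing the differences gives [2].
The number of blocks of size exactly k is (#blocks of size ≥ k) − (#blocks of size ≥ k + 1), so the partition is: 2 block(s) of size 1.
In nonincreasing order the block sizes are [1, 1].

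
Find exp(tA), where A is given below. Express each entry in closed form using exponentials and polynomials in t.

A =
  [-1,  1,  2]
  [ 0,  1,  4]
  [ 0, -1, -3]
e^{tA} =
  [exp(-t), t*exp(-t), 2*t*exp(-t)]
  [0, 2*t*exp(-t) + exp(-t), 4*t*exp(-t)]
  [0, -t*exp(-t), -2*t*exp(-t) + exp(-t)]

Strategy: write A = P · J · P⁻¹ where J is a Jordan canonical form, so e^{tA} = P · e^{tJ} · P⁻¹, and e^{tJ} can be computed block-by-block.

A has Jordan form
J =
  [-1,  1,  0]
  [ 0, -1,  0]
  [ 0,  0, -1]
(up to reordering of blocks).

Per-block formulas:
  For a 1×1 block at λ = -1: exp(t · [-1]) = [e^(-1t)].
  For a 2×2 Jordan block J_2(-1): exp(t · J_2(-1)) = e^(-1t)·(I + t·N), where N is the 2×2 nilpotent shift.

After assembling e^{tJ} and conjugating by P, we get:

e^{tA} =
  [exp(-t), t*exp(-t), 2*t*exp(-t)]
  [0, 2*t*exp(-t) + exp(-t), 4*t*exp(-t)]
  [0, -t*exp(-t), -2*t*exp(-t) + exp(-t)]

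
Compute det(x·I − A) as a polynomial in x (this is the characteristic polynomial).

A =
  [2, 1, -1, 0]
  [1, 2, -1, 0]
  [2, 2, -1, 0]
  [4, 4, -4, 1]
x^4 - 4*x^3 + 6*x^2 - 4*x + 1

Expanding det(x·I − A) (e.g. by cofactor expansion or by noting that A is similar to its Jordan form J, which has the same characteristic polynomial as A) gives
  χ_A(x) = x^4 - 4*x^3 + 6*x^2 - 4*x + 1
which factors as (x - 1)^4. The eigenvalues (with algebraic multiplicities) are λ = 1 with multiplicity 4.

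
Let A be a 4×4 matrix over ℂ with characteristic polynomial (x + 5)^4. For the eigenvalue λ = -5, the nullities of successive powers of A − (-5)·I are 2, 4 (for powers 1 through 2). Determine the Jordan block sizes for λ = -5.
Block sizes for λ = -5: [2, 2]

From the dimensions of kernels of powers, the number of Jordan blocks of size at least j is d_j − d_{j−1} where d_j = dim ker(N^j) (with d_0 = 0). Computing the differences gives [2, 2].
The number of blocks of size exactly k is (#blocks of size ≥ k) − (#blocks of size ≥ k + 1), so the partition is: 2 block(s) of size 2.
In nonincreasing order the block sizes are [2, 2].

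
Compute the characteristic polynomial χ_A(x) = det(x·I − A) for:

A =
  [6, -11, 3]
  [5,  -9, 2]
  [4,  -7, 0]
x^3 + 3*x^2 + 3*x + 1

Expanding det(x·I − A) (e.g. by cofactor expansion or by noting that A is similar to its Jordan form J, which has the same characteristic polynomial as A) gives
  χ_A(x) = x^3 + 3*x^2 + 3*x + 1
which factors as (x + 1)^3. The eigenvalues (with algebraic multiplicities) are λ = -1 with multiplicity 3.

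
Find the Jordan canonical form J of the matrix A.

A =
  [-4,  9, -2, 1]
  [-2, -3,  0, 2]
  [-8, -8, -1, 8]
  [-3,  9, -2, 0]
J_2(-3) ⊕ J_1(-1) ⊕ J_1(-1)

The characteristic polynomial is
  det(x·I − A) = x^4 + 8*x^3 + 22*x^2 + 24*x + 9 = (x + 1)^2*(x + 3)^2

Eigenvalues and multiplicities (the geometric multiplicity of λ is n − rank(A − λI), which equals the number of Jordan blocks for λ):
  λ = -3: algebraic multiplicity = 2, geometric multiplicity = 1
  λ = -1: algebraic multiplicity = 2, geometric multiplicity = 2

Determining the block sizes for each eigenvalue:
  λ = -3: one block (gm = 1), so the single block has size am = 2 → block sizes [2]
  λ = -1: gm = am = 2, so every block has size 1 → block sizes [1, 1]

Assembling the blocks gives a Jordan form
J =
  [-3,  1,  0,  0]
  [ 0, -3,  0,  0]
  [ 0,  0, -1,  0]
  [ 0,  0,  0, -1]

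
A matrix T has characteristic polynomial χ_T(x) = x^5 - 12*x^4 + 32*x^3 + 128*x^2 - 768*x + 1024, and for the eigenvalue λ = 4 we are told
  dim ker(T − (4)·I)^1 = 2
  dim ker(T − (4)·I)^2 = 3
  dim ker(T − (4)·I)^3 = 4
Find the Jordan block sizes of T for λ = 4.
Block sizes for λ = 4: [3, 1]

From the dimensions of kernels of powers, the number of Jordan blocks of size at least j is d_j − d_{j−1} where d_j = dim ker(N^j) (with d_0 = 0). Computing the differences gives [2, 1, 1].
The number of blocks of size exactly k is (#blocks of size ≥ k) − (#blocks of size ≥ k + 1), so the partition is: 1 block(s) of size 1, 1 block(s) of size 3.
In nonincreasing order the block sizes are [3, 1].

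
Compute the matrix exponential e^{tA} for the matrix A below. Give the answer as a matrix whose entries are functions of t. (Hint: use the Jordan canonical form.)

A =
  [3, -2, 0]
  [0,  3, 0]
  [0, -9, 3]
e^{tA} =
  [exp(3*t), -2*t*exp(3*t), 0]
  [0, exp(3*t), 0]
  [0, -9*t*exp(3*t), exp(3*t)]

Strategy: write A = P · J · P⁻¹ where J is a Jordan canonical form, so e^{tA} = P · e^{tJ} · P⁻¹, and e^{tJ} can be computed block-by-block.

A has Jordan form
J =
  [3, 1, 0]
  [0, 3, 0]
  [0, 0, 3]
(up to reordering of blocks).

Per-block formulas:
  For a 1×1 block at λ = 3: exp(t · [3]) = [e^(3t)].
  For a 2×2 Jordan block J_2(3): exp(t · J_2(3)) = e^(3t)·(I + t·N), where N is the 2×2 nilpotent shift.

After assembling e^{tJ} and conjugating by P, we get:

e^{tA} =
  [exp(3*t), -2*t*exp(3*t), 0]
  [0, exp(3*t), 0]
  [0, -9*t*exp(3*t), exp(3*t)]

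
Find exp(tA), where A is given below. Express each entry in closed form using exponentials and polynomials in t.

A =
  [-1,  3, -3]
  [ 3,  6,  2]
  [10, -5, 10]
e^{tA} =
  [15*t^2*exp(5*t)/2 - 6*t*exp(5*t) + exp(5*t), 3*t*exp(5*t), 9*t^2*exp(5*t)/2 - 3*t*exp(5*t)]
  [5*t^2*exp(5*t)/2 + 3*t*exp(5*t), t*exp(5*t) + exp(5*t), 3*t^2*exp(5*t)/2 + 2*t*exp(5*t)]
  [-25*t^2*exp(5*t)/2 + 10*t*exp(5*t), -5*t*exp(5*t), -15*t^2*exp(5*t)/2 + 5*t*exp(5*t) + exp(5*t)]

Strategy: write A = P · J · P⁻¹ where J is a Jordan canonical form, so e^{tA} = P · e^{tJ} · P⁻¹, and e^{tJ} can be computed block-by-block.

A has Jordan form
J =
  [5, 1, 0]
  [0, 5, 1]
  [0, 0, 5]
(up to reordering of blocks).

Per-block formulas:
  For a 3×3 Jordan block J_3(5): exp(t · J_3(5)) = e^(5t)·(I + t·N + (t^2/2)·N^2), where N is the 3×3 nilpotent shift.

After assembling e^{tJ} and conjugating by P, we get:

e^{tA} =
  [15*t^2*exp(5*t)/2 - 6*t*exp(5*t) + exp(5*t), 3*t*exp(5*t), 9*t^2*exp(5*t)/2 - 3*t*exp(5*t)]
  [5*t^2*exp(5*t)/2 + 3*t*exp(5*t), t*exp(5*t) + exp(5*t), 3*t^2*exp(5*t)/2 + 2*t*exp(5*t)]
  [-25*t^2*exp(5*t)/2 + 10*t*exp(5*t), -5*t*exp(5*t), -15*t^2*exp(5*t)/2 + 5*t*exp(5*t) + exp(5*t)]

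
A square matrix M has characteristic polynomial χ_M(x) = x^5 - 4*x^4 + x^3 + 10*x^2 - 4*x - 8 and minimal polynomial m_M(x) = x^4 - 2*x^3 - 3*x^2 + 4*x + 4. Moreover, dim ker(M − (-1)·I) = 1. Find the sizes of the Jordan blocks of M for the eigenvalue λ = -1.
Block sizes for λ = -1: [2]

Step 1 — from the characteristic polynomial, algebraic multiplicity of λ = -1 is 2. From dim ker(M − (-1)·I) = 1, there are exactly 1 Jordan blocks for λ = -1.
Step 2 — from the minimal polynomial, the factor (x + 1)^2 tells us the largest block for λ = -1 has size 2.
Step 3 — with total size 2, 1 blocks, and largest block 2, the block sizes (in nonincreasing order) are [2].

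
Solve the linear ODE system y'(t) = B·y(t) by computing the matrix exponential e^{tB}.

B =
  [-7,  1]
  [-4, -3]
e^{tB} =
  [-2*t*exp(-5*t) + exp(-5*t), t*exp(-5*t)]
  [-4*t*exp(-5*t), 2*t*exp(-5*t) + exp(-5*t)]

Strategy: write B = P · J · P⁻¹ where J is a Jordan canonical form, so e^{tB} = P · e^{tJ} · P⁻¹, and e^{tJ} can be computed block-by-block.

B has Jordan form
J =
  [-5,  1]
  [ 0, -5]
(up to reordering of blocks).

Per-block formulas:
  For a 2×2 Jordan block J_2(-5): exp(t · J_2(-5)) = e^(-5t)·(I + t·N), where N is the 2×2 nilpotent shift.

After assembling e^{tJ} and conjugating by P, we get:

e^{tB} =
  [-2*t*exp(-5*t) + exp(-5*t), t*exp(-5*t)]
  [-4*t*exp(-5*t), 2*t*exp(-5*t) + exp(-5*t)]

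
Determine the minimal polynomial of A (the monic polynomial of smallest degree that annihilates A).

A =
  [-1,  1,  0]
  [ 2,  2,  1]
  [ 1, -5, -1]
x^3

The characteristic polynomial is χ_A(x) = x^3, so the eigenvalues are known. The minimal polynomial is
  m_A(x) = Π_λ (x − λ)^{k_λ}
where k_λ is the size of the *largest* Jordan block for λ (equivalently, the smallest k with (A − λI)^k v = 0 for every generalised eigenvector v of λ).

  λ = 0: largest Jordan block has size 3, contributing (x − 0)^3

So m_A(x) = x^3 = x^3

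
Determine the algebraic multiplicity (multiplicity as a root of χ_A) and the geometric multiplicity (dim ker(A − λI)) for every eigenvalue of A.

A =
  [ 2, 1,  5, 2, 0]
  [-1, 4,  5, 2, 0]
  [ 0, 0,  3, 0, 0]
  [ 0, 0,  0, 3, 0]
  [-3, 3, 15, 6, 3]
λ = 3: alg = 5, geom = 4

Step 1 — factor the characteristic polynomial to read off the algebraic multiplicities:
  χ_A(x) = (x - 3)^5

Step 2 — compute geometric multiplicities via the rank-nullity identity g(λ) = n − rank(A − λI):
  rank(A − (3)·I) = 1, so dim ker(A − (3)·I) = n − 1 = 4

Summary:
  λ = 3: algebraic multiplicity = 5, geometric multiplicity = 4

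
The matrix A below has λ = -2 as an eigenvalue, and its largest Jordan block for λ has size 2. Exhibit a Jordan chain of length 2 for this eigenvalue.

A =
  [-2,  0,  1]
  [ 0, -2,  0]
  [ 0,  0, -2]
A Jordan chain for λ = -2 of length 2:
v_1 = (1, 0, 0)ᵀ
v_2 = (0, 0, 1)ᵀ

Let N = A − (-2)·I. We want v_2 with N^2 v_2 = 0 but N^1 v_2 ≠ 0; then v_{j-1} := N · v_j for j = 2, …, 2.

Pick v_2 = (0, 0, 1)ᵀ.
Then v_1 = N · v_2 = (1, 0, 0)ᵀ.

Sanity check: (A − (-2)·I) v_1 = (0, 0, 0)ᵀ = 0. ✓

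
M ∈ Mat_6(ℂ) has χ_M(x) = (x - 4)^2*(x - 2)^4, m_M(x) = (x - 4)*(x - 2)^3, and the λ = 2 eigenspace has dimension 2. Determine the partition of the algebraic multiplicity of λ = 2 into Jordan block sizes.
Block sizes for λ = 2: [3, 1]

Step 1 — from the characteristic polynomial, algebraic multiplicity of λ = 2 is 4. From dim ker(M − (2)·I) = 2, there are exactly 2 Jordan blocks for λ = 2.
Step 2 — from the minimal polynomial, the factor (x − 2)^3 tells us the largest block for λ = 2 has size 3.
Step 3 — with total size 4, 2 blocks, and largest block 3, the block sizes (in nonincreasing order) are [3, 1].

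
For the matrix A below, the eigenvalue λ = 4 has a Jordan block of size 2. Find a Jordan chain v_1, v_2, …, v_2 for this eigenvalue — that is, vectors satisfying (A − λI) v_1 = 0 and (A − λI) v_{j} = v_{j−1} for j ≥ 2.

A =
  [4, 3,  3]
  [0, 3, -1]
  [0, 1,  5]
A Jordan chain for λ = 4 of length 2:
v_1 = (3, -1, 1)ᵀ
v_2 = (0, 1, 0)ᵀ

Let N = A − (4)·I. We want v_2 with N^2 v_2 = 0 but N^1 v_2 ≠ 0; then v_{j-1} := N · v_j for j = 2, …, 2.

Pick v_2 = (0, 1, 0)ᵀ.
Then v_1 = N · v_2 = (3, -1, 1)ᵀ.

Sanity check: (A − (4)·I) v_1 = (0, 0, 0)ᵀ = 0. ✓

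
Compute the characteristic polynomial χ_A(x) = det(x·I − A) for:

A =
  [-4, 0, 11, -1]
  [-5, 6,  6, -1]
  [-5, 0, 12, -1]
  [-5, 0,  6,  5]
x^4 - 19*x^3 + 126*x^2 - 324*x + 216

Expanding det(x·I − A) (e.g. by cofactor expansion or by noting that A is similar to its Jordan form J, which has the same characteristic polynomial as A) gives
  χ_A(x) = x^4 - 19*x^3 + 126*x^2 - 324*x + 216
which factors as (x - 6)^3*(x - 1). The eigenvalues (with algebraic multiplicities) are λ = 1 with multiplicity 1, λ = 6 with multiplicity 3.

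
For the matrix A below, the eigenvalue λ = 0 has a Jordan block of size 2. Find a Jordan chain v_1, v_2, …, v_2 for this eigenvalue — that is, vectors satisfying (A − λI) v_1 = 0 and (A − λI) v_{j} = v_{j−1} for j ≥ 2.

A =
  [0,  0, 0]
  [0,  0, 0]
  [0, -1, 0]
A Jordan chain for λ = 0 of length 2:
v_1 = (0, 0, -1)ᵀ
v_2 = (0, 1, 0)ᵀ

Let N = A − (0)·I. We want v_2 with N^2 v_2 = 0 but N^1 v_2 ≠ 0; then v_{j-1} := N · v_j for j = 2, …, 2.

Pick v_2 = (0, 1, 0)ᵀ.
Then v_1 = N · v_2 = (0, 0, -1)ᵀ.

Sanity check: (A − (0)·I) v_1 = (0, 0, 0)ᵀ = 0. ✓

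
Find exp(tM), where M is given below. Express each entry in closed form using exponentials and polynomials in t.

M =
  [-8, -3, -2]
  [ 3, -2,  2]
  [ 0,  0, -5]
e^{tM} =
  [-3*t*exp(-5*t) + exp(-5*t), -3*t*exp(-5*t), -2*t*exp(-5*t)]
  [3*t*exp(-5*t), 3*t*exp(-5*t) + exp(-5*t), 2*t*exp(-5*t)]
  [0, 0, exp(-5*t)]

Strategy: write M = P · J · P⁻¹ where J is a Jordan canonical form, so e^{tM} = P · e^{tJ} · P⁻¹, and e^{tJ} can be computed block-by-block.

M has Jordan form
J =
  [-5,  1,  0]
  [ 0, -5,  0]
  [ 0,  0, -5]
(up to reordering of blocks).

Per-block formulas:
  For a 2×2 Jordan block J_2(-5): exp(t · J_2(-5)) = e^(-5t)·(I + t·N), where N is the 2×2 nilpotent shift.
  For a 1×1 block at λ = -5: exp(t · [-5]) = [e^(-5t)].

After assembling e^{tJ} and conjugating by P, we get:

e^{tM} =
  [-3*t*exp(-5*t) + exp(-5*t), -3*t*exp(-5*t), -2*t*exp(-5*t)]
  [3*t*exp(-5*t), 3*t*exp(-5*t) + exp(-5*t), 2*t*exp(-5*t)]
  [0, 0, exp(-5*t)]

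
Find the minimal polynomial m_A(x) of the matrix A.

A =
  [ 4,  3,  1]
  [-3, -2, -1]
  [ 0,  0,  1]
x^2 - 2*x + 1

The characteristic polynomial is χ_A(x) = (x - 1)^3, so the eigenvalues are known. The minimal polynomial is
  m_A(x) = Π_λ (x − λ)^{k_λ}
where k_λ is the size of the *largest* Jordan block for λ (equivalently, the smallest k with (A − λI)^k v = 0 for every generalised eigenvector v of λ).

  λ = 1: largest Jordan block has size 2, contributing (x − 1)^2

So m_A(x) = (x - 1)^2 = x^2 - 2*x + 1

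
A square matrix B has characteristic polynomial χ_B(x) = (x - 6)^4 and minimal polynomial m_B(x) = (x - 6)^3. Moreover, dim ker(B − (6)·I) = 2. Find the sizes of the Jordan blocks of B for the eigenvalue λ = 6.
Block sizes for λ = 6: [3, 1]

Step 1 — from the characteristic polynomial, algebraic multiplicity of λ = 6 is 4. From dim ker(B − (6)·I) = 2, there are exactly 2 Jordan blocks for λ = 6.
Step 2 — from the minimal polynomial, the factor (x − 6)^3 tells us the largest block for λ = 6 has size 3.
Step 3 — with total size 4, 2 blocks, and largest block 3, the block sizes (in nonincreasing order) are [3, 1].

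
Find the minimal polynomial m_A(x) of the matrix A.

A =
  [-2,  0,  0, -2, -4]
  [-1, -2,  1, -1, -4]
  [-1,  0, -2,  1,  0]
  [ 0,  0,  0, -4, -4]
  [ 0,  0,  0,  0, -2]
x^4 + 10*x^3 + 36*x^2 + 56*x + 32

The characteristic polynomial is χ_A(x) = (x + 2)^4*(x + 4), so the eigenvalues are known. The minimal polynomial is
  m_A(x) = Π_λ (x − λ)^{k_λ}
where k_λ is the size of the *largest* Jordan block for λ (equivalently, the smallest k with (A − λI)^k v = 0 for every generalised eigenvector v of λ).

  λ = -4: largest Jordan block has size 1, contributing (x + 4)
  λ = -2: largest Jordan block has size 3, contributing (x + 2)^3

So m_A(x) = (x + 2)^3*(x + 4) = x^4 + 10*x^3 + 36*x^2 + 56*x + 32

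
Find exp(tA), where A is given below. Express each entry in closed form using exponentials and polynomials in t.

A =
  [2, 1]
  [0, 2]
e^{tA} =
  [exp(2*t), t*exp(2*t)]
  [0, exp(2*t)]

Strategy: write A = P · J · P⁻¹ where J is a Jordan canonical form, so e^{tA} = P · e^{tJ} · P⁻¹, and e^{tJ} can be computed block-by-block.

A has Jordan form
J =
  [2, 1]
  [0, 2]
(up to reordering of blocks).

Per-block formulas:
  For a 2×2 Jordan block J_2(2): exp(t · J_2(2)) = e^(2t)·(I + t·N), where N is the 2×2 nilpotent shift.

After assembling e^{tJ} and conjugating by P, we get:

e^{tA} =
  [exp(2*t), t*exp(2*t)]
  [0, exp(2*t)]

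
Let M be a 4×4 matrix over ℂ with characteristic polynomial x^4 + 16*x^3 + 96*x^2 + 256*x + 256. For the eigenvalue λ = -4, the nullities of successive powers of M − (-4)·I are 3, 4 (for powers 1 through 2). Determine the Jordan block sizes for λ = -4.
Block sizes for λ = -4: [2, 1, 1]

From the dimensions of kernels of powers, the number of Jordan blocks of size at least j is d_j − d_{j−1} where d_j = dim ker(N^j) (with d_0 = 0). Computing the differences gives [3, 1].
The number of blocks of size exactly k is (#blocks of size ≥ k) − (#blocks of size ≥ k + 1), so the partition is: 2 block(s) of size 1, 1 block(s) of size 2.
In nonincreasing order the block sizes are [2, 1, 1].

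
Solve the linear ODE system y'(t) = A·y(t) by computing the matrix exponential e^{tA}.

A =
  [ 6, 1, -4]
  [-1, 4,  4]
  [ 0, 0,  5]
e^{tA} =
  [t*exp(5*t) + exp(5*t), t*exp(5*t), -4*t*exp(5*t)]
  [-t*exp(5*t), -t*exp(5*t) + exp(5*t), 4*t*exp(5*t)]
  [0, 0, exp(5*t)]

Strategy: write A = P · J · P⁻¹ where J is a Jordan canonical form, so e^{tA} = P · e^{tJ} · P⁻¹, and e^{tJ} can be computed block-by-block.

A has Jordan form
J =
  [5, 1, 0]
  [0, 5, 0]
  [0, 0, 5]
(up to reordering of blocks).

Per-block formulas:
  For a 1×1 block at λ = 5: exp(t · [5]) = [e^(5t)].
  For a 2×2 Jordan block J_2(5): exp(t · J_2(5)) = e^(5t)·(I + t·N), where N is the 2×2 nilpotent shift.

After assembling e^{tJ} and conjugating by P, we get:

e^{tA} =
  [t*exp(5*t) + exp(5*t), t*exp(5*t), -4*t*exp(5*t)]
  [-t*exp(5*t), -t*exp(5*t) + exp(5*t), 4*t*exp(5*t)]
  [0, 0, exp(5*t)]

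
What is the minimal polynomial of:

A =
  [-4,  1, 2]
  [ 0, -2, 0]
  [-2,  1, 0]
x^2 + 4*x + 4

The characteristic polynomial is χ_A(x) = (x + 2)^3, so the eigenvalues are known. The minimal polynomial is
  m_A(x) = Π_λ (x − λ)^{k_λ}
where k_λ is the size of the *largest* Jordan block for λ (equivalently, the smallest k with (A − λI)^k v = 0 for every generalised eigenvector v of λ).

  λ = -2: largest Jordan block has size 2, contributing (x + 2)^2

So m_A(x) = (x + 2)^2 = x^2 + 4*x + 4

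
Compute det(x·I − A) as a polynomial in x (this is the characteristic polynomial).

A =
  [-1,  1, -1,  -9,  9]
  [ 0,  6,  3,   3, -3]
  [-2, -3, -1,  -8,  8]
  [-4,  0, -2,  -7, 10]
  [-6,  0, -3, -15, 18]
x^5 - 15*x^4 + 90*x^3 - 270*x^2 + 405*x - 243

Expanding det(x·I − A) (e.g. by cofactor expansion or by noting that A is similar to its Jordan form J, which has the same characteristic polynomial as A) gives
  χ_A(x) = x^5 - 15*x^4 + 90*x^3 - 270*x^2 + 405*x - 243
which factors as (x - 3)^5. The eigenvalues (with algebraic multiplicities) are λ = 3 with multiplicity 5.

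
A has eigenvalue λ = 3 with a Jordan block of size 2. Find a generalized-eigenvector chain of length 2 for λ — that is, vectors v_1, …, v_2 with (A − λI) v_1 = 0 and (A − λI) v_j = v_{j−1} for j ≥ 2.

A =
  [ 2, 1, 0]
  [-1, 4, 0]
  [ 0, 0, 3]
A Jordan chain for λ = 3 of length 2:
v_1 = (-1, -1, 0)ᵀ
v_2 = (1, 0, 0)ᵀ

Let N = A − (3)·I. We want v_2 with N^2 v_2 = 0 but N^1 v_2 ≠ 0; then v_{j-1} := N · v_j for j = 2, …, 2.

Pick v_2 = (1, 0, 0)ᵀ.
Then v_1 = N · v_2 = (-1, -1, 0)ᵀ.

Sanity check: (A − (3)·I) v_1 = (0, 0, 0)ᵀ = 0. ✓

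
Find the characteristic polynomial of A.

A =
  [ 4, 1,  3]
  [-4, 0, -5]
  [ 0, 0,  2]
x^3 - 6*x^2 + 12*x - 8

Expanding det(x·I − A) (e.g. by cofactor expansion or by noting that A is similar to its Jordan form J, which has the same characteristic polynomial as A) gives
  χ_A(x) = x^3 - 6*x^2 + 12*x - 8
which factors as (x - 2)^3. The eigenvalues (with algebraic multiplicities) are λ = 2 with multiplicity 3.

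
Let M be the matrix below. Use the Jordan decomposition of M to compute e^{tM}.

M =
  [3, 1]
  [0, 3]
e^{tM} =
  [exp(3*t), t*exp(3*t)]
  [0, exp(3*t)]

Strategy: write M = P · J · P⁻¹ where J is a Jordan canonical form, so e^{tM} = P · e^{tJ} · P⁻¹, and e^{tJ} can be computed block-by-block.

M has Jordan form
J =
  [3, 1]
  [0, 3]
(up to reordering of blocks).

Per-block formulas:
  For a 2×2 Jordan block J_2(3): exp(t · J_2(3)) = e^(3t)·(I + t·N), where N is the 2×2 nilpotent shift.

After assembling e^{tJ} and conjugating by P, we get:

e^{tM} =
  [exp(3*t), t*exp(3*t)]
  [0, exp(3*t)]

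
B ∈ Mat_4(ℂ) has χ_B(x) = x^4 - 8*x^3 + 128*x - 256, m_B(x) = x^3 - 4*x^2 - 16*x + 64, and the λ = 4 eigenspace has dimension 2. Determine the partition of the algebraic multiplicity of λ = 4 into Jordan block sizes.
Block sizes for λ = 4: [2, 1]

Step 1 — from the characteristic polynomial, algebraic multiplicity of λ = 4 is 3. From dim ker(B − (4)·I) = 2, there are exactly 2 Jordan blocks for λ = 4.
Step 2 — from the minimal polynomial, the factor (x − 4)^2 tells us the largest block for λ = 4 has size 2.
Step 3 — with total size 3, 2 blocks, and largest block 2, the block sizes (in nonincreasing order) are [2, 1].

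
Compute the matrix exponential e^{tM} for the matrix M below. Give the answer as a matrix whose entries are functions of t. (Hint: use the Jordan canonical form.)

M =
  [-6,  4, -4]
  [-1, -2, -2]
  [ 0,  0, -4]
e^{tM} =
  [-2*t*exp(-4*t) + exp(-4*t), 4*t*exp(-4*t), -4*t*exp(-4*t)]
  [-t*exp(-4*t), 2*t*exp(-4*t) + exp(-4*t), -2*t*exp(-4*t)]
  [0, 0, exp(-4*t)]

Strategy: write M = P · J · P⁻¹ where J is a Jordan canonical form, so e^{tM} = P · e^{tJ} · P⁻¹, and e^{tJ} can be computed block-by-block.

M has Jordan form
J =
  [-4,  1,  0]
  [ 0, -4,  0]
  [ 0,  0, -4]
(up to reordering of blocks).

Per-block formulas:
  For a 2×2 Jordan block J_2(-4): exp(t · J_2(-4)) = e^(-4t)·(I + t·N), where N is the 2×2 nilpotent shift.
  For a 1×1 block at λ = -4: exp(t · [-4]) = [e^(-4t)].

After assembling e^{tJ} and conjugating by P, we get:

e^{tM} =
  [-2*t*exp(-4*t) + exp(-4*t), 4*t*exp(-4*t), -4*t*exp(-4*t)]
  [-t*exp(-4*t), 2*t*exp(-4*t) + exp(-4*t), -2*t*exp(-4*t)]
  [0, 0, exp(-4*t)]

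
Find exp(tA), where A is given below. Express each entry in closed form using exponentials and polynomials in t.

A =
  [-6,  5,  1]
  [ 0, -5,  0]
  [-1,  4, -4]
e^{tA} =
  [-t*exp(-5*t) + exp(-5*t), -t^2*exp(-5*t)/2 + 5*t*exp(-5*t), t*exp(-5*t)]
  [0, exp(-5*t), 0]
  [-t*exp(-5*t), -t^2*exp(-5*t)/2 + 4*t*exp(-5*t), t*exp(-5*t) + exp(-5*t)]

Strategy: write A = P · J · P⁻¹ where J is a Jordan canonical form, so e^{tA} = P · e^{tJ} · P⁻¹, and e^{tJ} can be computed block-by-block.

A has Jordan form
J =
  [-5,  1,  0]
  [ 0, -5,  1]
  [ 0,  0, -5]
(up to reordering of blocks).

Per-block formulas:
  For a 3×3 Jordan block J_3(-5): exp(t · J_3(-5)) = e^(-5t)·(I + t·N + (t^2/2)·N^2), where N is the 3×3 nilpotent shift.

After assembling e^{tJ} and conjugating by P, we get:

e^{tA} =
  [-t*exp(-5*t) + exp(-5*t), -t^2*exp(-5*t)/2 + 5*t*exp(-5*t), t*exp(-5*t)]
  [0, exp(-5*t), 0]
  [-t*exp(-5*t), -t^2*exp(-5*t)/2 + 4*t*exp(-5*t), t*exp(-5*t) + exp(-5*t)]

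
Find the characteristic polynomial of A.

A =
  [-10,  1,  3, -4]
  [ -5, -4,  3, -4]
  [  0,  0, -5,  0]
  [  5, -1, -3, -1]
x^4 + 20*x^3 + 150*x^2 + 500*x + 625

Expanding det(x·I − A) (e.g. by cofactor expansion or by noting that A is similar to its Jordan form J, which has the same characteristic polynomial as A) gives
  χ_A(x) = x^4 + 20*x^3 + 150*x^2 + 500*x + 625
which factors as (x + 5)^4. The eigenvalues (with algebraic multiplicities) are λ = -5 with multiplicity 4.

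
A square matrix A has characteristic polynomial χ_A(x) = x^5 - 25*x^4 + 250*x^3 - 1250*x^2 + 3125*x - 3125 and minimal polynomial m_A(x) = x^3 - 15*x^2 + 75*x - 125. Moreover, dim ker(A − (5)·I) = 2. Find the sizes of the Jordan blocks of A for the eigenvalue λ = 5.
Block sizes for λ = 5: [3, 2]

Step 1 — from the characteristic polynomial, algebraic multiplicity of λ = 5 is 5. From dim ker(A − (5)·I) = 2, there are exactly 2 Jordan blocks for λ = 5.
Step 2 — from the minimal polynomial, the factor (x − 5)^3 tells us the largest block for λ = 5 has size 3.
Step 3 — with total size 5, 2 blocks, and largest block 3, the block sizes (in nonincreasing order) are [3, 2].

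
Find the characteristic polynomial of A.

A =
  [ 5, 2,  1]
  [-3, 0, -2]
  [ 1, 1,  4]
x^3 - 9*x^2 + 27*x - 27

Expanding det(x·I − A) (e.g. by cofactor expansion or by noting that A is similar to its Jordan form J, which has the same characteristic polynomial as A) gives
  χ_A(x) = x^3 - 9*x^2 + 27*x - 27
which factors as (x - 3)^3. The eigenvalues (with algebraic multiplicities) are λ = 3 with multiplicity 3.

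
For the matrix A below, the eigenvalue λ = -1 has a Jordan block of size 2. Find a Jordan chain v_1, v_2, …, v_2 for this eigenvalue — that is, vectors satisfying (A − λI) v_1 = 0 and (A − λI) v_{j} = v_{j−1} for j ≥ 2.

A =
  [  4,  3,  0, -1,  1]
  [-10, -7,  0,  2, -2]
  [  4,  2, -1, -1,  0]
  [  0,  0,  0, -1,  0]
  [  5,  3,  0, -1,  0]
A Jordan chain for λ = -1 of length 2:
v_1 = (5, -10, 4, 0, 5)ᵀ
v_2 = (1, 0, 0, 0, 0)ᵀ

Let N = A − (-1)·I. We want v_2 with N^2 v_2 = 0 but N^1 v_2 ≠ 0; then v_{j-1} := N · v_j for j = 2, …, 2.

Pick v_2 = (1, 0, 0, 0, 0)ᵀ.
Then v_1 = N · v_2 = (5, -10, 4, 0, 5)ᵀ.

Sanity check: (A − (-1)·I) v_1 = (0, 0, 0, 0, 0)ᵀ = 0. ✓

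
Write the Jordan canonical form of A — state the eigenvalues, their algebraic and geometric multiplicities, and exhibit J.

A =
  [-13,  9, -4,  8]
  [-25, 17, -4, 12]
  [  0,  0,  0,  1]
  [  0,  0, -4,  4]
J_2(2) ⊕ J_2(2)

The characteristic polynomial is
  det(x·I − A) = x^4 - 8*x^3 + 24*x^2 - 32*x + 16 = (x - 2)^4

Eigenvalues and multiplicities (the geometric multiplicity of λ is n − rank(A − λI), which equals the number of Jordan blocks for λ):
  λ = 2: algebraic multiplicity = 4, geometric multiplicity = 2

Determining the block sizes for each eigenvalue:
  λ = 2: with am = 4 and gm = 2, the partition is not yet determined (e.g. several partitions of 4 into 2 parts exist). Let N = A − (2)·I. Computing rank(N^1) = 2, rank(N^2) = 0; the number of blocks of size ≥ j is rank(N^{j−1}) − rank(N^j), giving [2, 2]. So we have 2 block(s) of size 2 → block sizes [2, 2]

Assembling the blocks gives a Jordan form
J =
  [2, 1, 0, 0]
  [0, 2, 0, 0]
  [0, 0, 2, 1]
  [0, 0, 0, 2]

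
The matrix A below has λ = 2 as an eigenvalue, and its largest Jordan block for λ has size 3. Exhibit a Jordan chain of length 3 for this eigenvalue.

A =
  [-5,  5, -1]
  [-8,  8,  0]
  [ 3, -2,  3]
A Jordan chain for λ = 2 of length 3:
v_1 = (6, 8, -2)ᵀ
v_2 = (-7, -8, 3)ᵀ
v_3 = (1, 0, 0)ᵀ

Let N = A − (2)·I. We want v_3 with N^3 v_3 = 0 but N^2 v_3 ≠ 0; then v_{j-1} := N · v_j for j = 3, …, 2.

Pick v_3 = (1, 0, 0)ᵀ.
Then v_2 = N · v_3 = (-7, -8, 3)ᵀ.
Then v_1 = N · v_2 = (6, 8, -2)ᵀ.

Sanity check: (A − (2)·I) v_1 = (0, 0, 0)ᵀ = 0. ✓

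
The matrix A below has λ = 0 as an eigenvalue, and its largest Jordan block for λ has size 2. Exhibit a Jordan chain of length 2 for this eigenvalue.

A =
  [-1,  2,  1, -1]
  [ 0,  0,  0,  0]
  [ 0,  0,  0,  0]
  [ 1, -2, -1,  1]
A Jordan chain for λ = 0 of length 2:
v_1 = (-1, 0, 0, 1)ᵀ
v_2 = (1, 0, 0, 0)ᵀ

Let N = A − (0)·I. We want v_2 with N^2 v_2 = 0 but N^1 v_2 ≠ 0; then v_{j-1} := N · v_j for j = 2, …, 2.

Pick v_2 = (1, 0, 0, 0)ᵀ.
Then v_1 = N · v_2 = (-1, 0, 0, 1)ᵀ.

Sanity check: (A − (0)·I) v_1 = (0, 0, 0, 0)ᵀ = 0. ✓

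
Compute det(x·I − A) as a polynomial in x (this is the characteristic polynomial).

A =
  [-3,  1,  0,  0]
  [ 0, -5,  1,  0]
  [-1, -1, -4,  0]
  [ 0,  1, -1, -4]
x^4 + 16*x^3 + 96*x^2 + 256*x + 256

Expanding det(x·I − A) (e.g. by cofactor expansion or by noting that A is similar to its Jordan form J, which has the same characteristic polynomial as A) gives
  χ_A(x) = x^4 + 16*x^3 + 96*x^2 + 256*x + 256
which factors as (x + 4)^4. The eigenvalues (with algebraic multiplicities) are λ = -4 with multiplicity 4.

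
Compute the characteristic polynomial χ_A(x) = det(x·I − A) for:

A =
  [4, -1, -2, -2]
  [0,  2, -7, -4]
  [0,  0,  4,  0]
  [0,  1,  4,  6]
x^4 - 16*x^3 + 96*x^2 - 256*x + 256

Expanding det(x·I − A) (e.g. by cofactor expansion or by noting that A is similar to its Jordan form J, which has the same characteristic polynomial as A) gives
  χ_A(x) = x^4 - 16*x^3 + 96*x^2 - 256*x + 256
which factors as (x - 4)^4. The eigenvalues (with algebraic multiplicities) are λ = 4 with multiplicity 4.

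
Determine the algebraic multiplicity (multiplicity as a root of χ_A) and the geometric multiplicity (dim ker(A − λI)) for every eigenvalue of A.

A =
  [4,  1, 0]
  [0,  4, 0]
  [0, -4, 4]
λ = 4: alg = 3, geom = 2

Step 1 — factor the characteristic polynomial to read off the algebraic multiplicities:
  χ_A(x) = (x - 4)^3

Step 2 — compute geometric multiplicities via the rank-nullity identity g(λ) = n − rank(A − λI):
  rank(A − (4)·I) = 1, so dim ker(A − (4)·I) = n − 1 = 2

Summary:
  λ = 4: algebraic multiplicity = 3, geometric multiplicity = 2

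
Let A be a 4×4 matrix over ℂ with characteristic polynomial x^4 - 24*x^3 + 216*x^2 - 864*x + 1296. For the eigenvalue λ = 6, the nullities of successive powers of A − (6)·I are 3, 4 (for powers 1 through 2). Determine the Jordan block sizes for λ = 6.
Block sizes for λ = 6: [2, 1, 1]

From the dimensions of kernels of powers, the number of Jordan blocks of size at least j is d_j − d_{j−1} where d_j = dim ker(N^j) (with d_0 = 0). Computing the differences gives [3, 1].
The number of blocks of size exactly k is (#blocks of size ≥ k) − (#blocks of size ≥ k + 1), so the partition is: 2 block(s) of size 1, 1 block(s) of size 2.
In nonincreasing order the block sizes are [2, 1, 1].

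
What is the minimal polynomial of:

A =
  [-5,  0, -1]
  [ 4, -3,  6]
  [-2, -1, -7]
x^3 + 15*x^2 + 75*x + 125

The characteristic polynomial is χ_A(x) = (x + 5)^3, so the eigenvalues are known. The minimal polynomial is
  m_A(x) = Π_λ (x − λ)^{k_λ}
where k_λ is the size of the *largest* Jordan block for λ (equivalently, the smallest k with (A − λI)^k v = 0 for every generalised eigenvector v of λ).

  λ = -5: largest Jordan block has size 3, contributing (x + 5)^3

So m_A(x) = (x + 5)^3 = x^3 + 15*x^2 + 75*x + 125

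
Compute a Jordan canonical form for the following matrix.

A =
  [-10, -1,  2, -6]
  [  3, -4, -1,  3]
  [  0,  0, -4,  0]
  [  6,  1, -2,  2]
J_3(-4) ⊕ J_1(-4)

The characteristic polynomial is
  det(x·I − A) = x^4 + 16*x^3 + 96*x^2 + 256*x + 256 = (x + 4)^4

Eigenvalues and multiplicities (the geometric multiplicity of λ is n − rank(A − λI), which equals the number of Jordan blocks for λ):
  λ = -4: algebraic multiplicity = 4, geometric multiplicity = 2

Determining the block sizes for each eigenvalue:
  λ = -4: with am = 4 and gm = 2, the partition is not yet determined (e.g. several partitions of 4 into 2 parts exist). Let N = A − (-4)·I. Computing rank(N^1) = 2, rank(N^2) = 1, rank(N^3) = 0; the number of blocks of size ≥ j is rank(N^{j−1}) − rank(N^j), giving [2, 1, 1]. So we have 1 block(s) of size 3, 1 block(s) of size 1 → block sizes [3, 1]

Assembling the blocks gives a Jordan form
J =
  [-4,  1,  0,  0]
  [ 0, -4,  1,  0]
  [ 0,  0, -4,  0]
  [ 0,  0,  0, -4]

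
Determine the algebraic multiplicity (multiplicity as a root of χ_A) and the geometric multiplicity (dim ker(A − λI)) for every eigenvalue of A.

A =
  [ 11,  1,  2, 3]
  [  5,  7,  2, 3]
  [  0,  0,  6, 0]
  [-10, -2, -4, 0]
λ = 6: alg = 4, geom = 3

Step 1 — factor the characteristic polynomial to read off the algebraic multiplicities:
  χ_A(x) = (x - 6)^4

Step 2 — compute geometric multiplicities via the rank-nullity identity g(λ) = n − rank(A − λI):
  rank(A − (6)·I) = 1, so dim ker(A − (6)·I) = n − 1 = 3

Summary:
  λ = 6: algebraic multiplicity = 4, geometric multiplicity = 3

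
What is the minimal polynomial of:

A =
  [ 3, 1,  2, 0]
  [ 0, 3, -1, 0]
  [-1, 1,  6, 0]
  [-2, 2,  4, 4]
x^3 - 12*x^2 + 48*x - 64

The characteristic polynomial is χ_A(x) = (x - 4)^4, so the eigenvalues are known. The minimal polynomial is
  m_A(x) = Π_λ (x − λ)^{k_λ}
where k_λ is the size of the *largest* Jordan block for λ (equivalently, the smallest k with (A − λI)^k v = 0 for every generalised eigenvector v of λ).

  λ = 4: largest Jordan block has size 3, contributing (x − 4)^3

So m_A(x) = (x - 4)^3 = x^3 - 12*x^2 + 48*x - 64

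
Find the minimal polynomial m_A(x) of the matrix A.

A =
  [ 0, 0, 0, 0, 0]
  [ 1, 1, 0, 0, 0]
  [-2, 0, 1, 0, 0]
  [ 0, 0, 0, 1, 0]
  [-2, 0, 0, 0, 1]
x^2 - x

The characteristic polynomial is χ_A(x) = x*(x - 1)^4, so the eigenvalues are known. The minimal polynomial is
  m_A(x) = Π_λ (x − λ)^{k_λ}
where k_λ is the size of the *largest* Jordan block for λ (equivalently, the smallest k with (A − λI)^k v = 0 for every generalised eigenvector v of λ).

  λ = 0: largest Jordan block has size 1, contributing (x − 0)
  λ = 1: largest Jordan block has size 1, contributing (x − 1)

So m_A(x) = x*(x - 1) = x^2 - x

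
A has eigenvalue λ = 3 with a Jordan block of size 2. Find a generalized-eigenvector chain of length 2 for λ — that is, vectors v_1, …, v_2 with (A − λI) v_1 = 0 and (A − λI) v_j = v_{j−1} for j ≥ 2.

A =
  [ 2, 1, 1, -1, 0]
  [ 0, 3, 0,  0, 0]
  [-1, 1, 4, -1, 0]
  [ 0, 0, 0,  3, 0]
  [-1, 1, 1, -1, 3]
A Jordan chain for λ = 3 of length 2:
v_1 = (-1, 0, -1, 0, -1)ᵀ
v_2 = (1, 0, 0, 0, 0)ᵀ

Let N = A − (3)·I. We want v_2 with N^2 v_2 = 0 but N^1 v_2 ≠ 0; then v_{j-1} := N · v_j for j = 2, …, 2.

Pick v_2 = (1, 0, 0, 0, 0)ᵀ.
Then v_1 = N · v_2 = (-1, 0, -1, 0, -1)ᵀ.

Sanity check: (A − (3)·I) v_1 = (0, 0, 0, 0, 0)ᵀ = 0. ✓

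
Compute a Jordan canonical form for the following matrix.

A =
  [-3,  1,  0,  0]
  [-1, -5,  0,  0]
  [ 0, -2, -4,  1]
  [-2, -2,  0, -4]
J_2(-4) ⊕ J_2(-4)

The characteristic polynomial is
  det(x·I − A) = x^4 + 16*x^3 + 96*x^2 + 256*x + 256 = (x + 4)^4

Eigenvalues and multiplicities (the geometric multiplicity of λ is n − rank(A − λI), which equals the number of Jordan blocks for λ):
  λ = -4: algebraic multiplicity = 4, geometric multiplicity = 2

Determining the block sizes for each eigenvalue:
  λ = -4: with am = 4 and gm = 2, the partition is not yet determined (e.g. several partitions of 4 into 2 parts exist). Let N = A − (-4)·I. Computing rank(N^1) = 2, rank(N^2) = 0; the number of blocks of size ≥ j is rank(N^{j−1}) − rank(N^j), giving [2, 2]. So we have 2 block(s) of size 2 → block sizes [2, 2]

Assembling the blocks gives a Jordan form
J =
  [-4,  1,  0,  0]
  [ 0, -4,  0,  0]
  [ 0,  0, -4,  1]
  [ 0,  0,  0, -4]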